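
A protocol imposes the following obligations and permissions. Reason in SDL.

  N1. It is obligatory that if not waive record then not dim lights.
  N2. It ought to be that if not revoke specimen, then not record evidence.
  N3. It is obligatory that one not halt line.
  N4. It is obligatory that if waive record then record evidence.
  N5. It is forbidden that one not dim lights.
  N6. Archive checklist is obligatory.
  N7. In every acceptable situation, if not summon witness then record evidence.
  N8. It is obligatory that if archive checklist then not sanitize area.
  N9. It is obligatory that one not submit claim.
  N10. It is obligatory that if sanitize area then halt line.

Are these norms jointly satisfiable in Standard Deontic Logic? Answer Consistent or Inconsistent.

Premise 10 is O(sanitize_area → halt_line), but O(sanitize_area) is not derivable from the premises, so it does not yield O(halt_line).
So O(halt_line) is not derivable, and the apparent clash with O(¬halt_line) does not arise.
A world satisfying every obligation exists (e.g. archive_checklist=true, dim_lights=true, halt_line=false, record_evidence=true, revoke_specimen=true, sanitize_area=false, submit_claim=false, summon_witness=false, waive_record=true); no atom is both obligatory and forbidden, so the set is consistent.

Consistent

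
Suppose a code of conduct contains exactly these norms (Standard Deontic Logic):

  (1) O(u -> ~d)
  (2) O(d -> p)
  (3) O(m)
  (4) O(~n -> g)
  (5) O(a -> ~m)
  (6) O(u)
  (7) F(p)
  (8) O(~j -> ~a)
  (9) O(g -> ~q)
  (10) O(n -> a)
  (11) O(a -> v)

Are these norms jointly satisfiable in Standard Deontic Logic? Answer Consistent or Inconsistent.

Premise 2 is O(d -> p), but O(d) is not derivable from the premises, so it does not yield O(p).
So O(p) is not derivable, and the apparent clash with O(~p) does not arise.
A world satisfying every obligation exists (e.g. a=false, d=false, g=true, j=false, m=true, n=false, p=false, q=false, u=true, v=false); no atom is both obligatory and forbidden, so the set is consistent.

Consistent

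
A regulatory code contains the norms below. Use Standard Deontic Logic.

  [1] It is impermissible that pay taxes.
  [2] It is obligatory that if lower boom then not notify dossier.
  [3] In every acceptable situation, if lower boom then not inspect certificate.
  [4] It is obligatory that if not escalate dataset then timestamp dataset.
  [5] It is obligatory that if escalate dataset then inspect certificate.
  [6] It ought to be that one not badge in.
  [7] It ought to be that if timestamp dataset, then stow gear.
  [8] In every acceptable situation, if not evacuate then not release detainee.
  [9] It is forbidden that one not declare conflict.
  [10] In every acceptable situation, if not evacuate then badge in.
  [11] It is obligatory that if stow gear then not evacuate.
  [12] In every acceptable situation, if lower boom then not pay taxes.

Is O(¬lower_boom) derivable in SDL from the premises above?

Premise 6 states O(¬badge_in) outright.
Premise 10 is O(¬evacuate → badge_in); contrapositively O(¬badge_in → evacuate). Since O(¬badge_in) holds, K gives O(evacuate).
Premise 11 is O(stow_gear → ¬evacuate); contrapositively O(evacuate → ¬stow_gear). Since O(evacuate) holds, K gives O(¬stow_gear).
The contrapositive of premise 7 (O(timestamp_dataset → stow_gear)) is O(¬stow_gear → ¬timestamp_dataset), and O(¬stow_gear) is already established, so O(¬timestamp_dataset).
Premise 4 is O(¬escalate_dataset → timestamp_dataset); contrapositively O(¬timestamp_dataset → escalate_dataset). Since O(¬timestamp_dataset) holds, K gives O(escalate_dataset).
With premise 5, O(escalate_dataset → inspect_certificate), the K-axiom yields O(inspect_certificate).
Premise 3 is O(lower_boom → ¬inspect_certificate); contrapositively O(inspect_certificate → ¬lower_boom). Since O(inspect_certificate) holds, K gives O(¬lower_boom).
Premises 1, 2, 8, 9, 12 do not contribute to this derivation.
So O(¬lower_boom) follows.

Yes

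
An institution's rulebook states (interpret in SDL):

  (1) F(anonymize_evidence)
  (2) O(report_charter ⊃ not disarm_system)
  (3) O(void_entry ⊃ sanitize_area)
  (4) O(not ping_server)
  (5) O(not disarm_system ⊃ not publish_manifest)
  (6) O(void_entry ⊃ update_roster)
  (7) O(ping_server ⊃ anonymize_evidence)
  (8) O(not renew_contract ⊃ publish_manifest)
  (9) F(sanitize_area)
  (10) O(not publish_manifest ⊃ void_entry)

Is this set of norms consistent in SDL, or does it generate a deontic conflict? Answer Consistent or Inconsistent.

Consistent

Premise 7 is O(ping_server ⊃ anonymize_evidence), but O(ping_server) is not derivable from the premises, so it does not yield O(anonymize_evidence).
So O(anonymize_evidence) is not derivable, and the apparent clash with O(not anonymize_evidence) does not arise.
A world satisfying every obligation exists (e.g. anonymize_evidence=false, disarm_system=true, ping_server=false, publish_manifest=true, renew_contract=false, report_charter=false, sanitize_area=false, update_roster=false, void_entry=false); no atom is both obligatory and forbidden, so the set is consistent.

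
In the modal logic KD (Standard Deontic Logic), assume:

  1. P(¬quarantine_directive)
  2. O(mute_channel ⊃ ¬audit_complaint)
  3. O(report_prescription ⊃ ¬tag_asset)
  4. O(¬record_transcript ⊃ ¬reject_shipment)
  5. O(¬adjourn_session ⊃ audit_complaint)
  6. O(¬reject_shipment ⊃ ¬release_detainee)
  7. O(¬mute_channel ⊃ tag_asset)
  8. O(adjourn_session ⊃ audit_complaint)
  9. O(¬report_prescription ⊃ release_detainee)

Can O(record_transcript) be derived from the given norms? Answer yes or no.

Yes

By case analysis on adjourn_session: premise 8 gives O(adjourn_session ⊃ audit_complaint) and premise 5 gives O(¬adjourn_session ⊃ audit_complaint), so O(audit_complaint) either way.
Premise 2, O(mute_channel ⊃ ¬audit_complaint), contraposes to O(audit_complaint ⊃ ¬mute_channel); with O(audit_complaint) we get O(¬mute_channel).
With premise 7, O(¬mute_channel ⊃ tag_asset), the K-axiom yields O(tag_asset).
Premise 3 is O(report_prescription ⊃ ¬tag_asset); contrapositively O(tag_asset ⊃ ¬report_prescription). Since O(tag_asset) holds, K gives O(¬report_prescription).
From O(¬report_prescription) and premise 9, O(¬report_prescription ⊃ release_detainee), we obtain O(release_detainee).
The contrapositive of premise 6 (O(¬reject_shipment ⊃ ¬release_detainee)) is O(release_detainee ⊃ reject_shipment), and O(release_detainee) is already established, so O(reject_shipment).
Premise 4 is O(¬record_transcript ⊃ ¬reject_shipment); contrapositively O(reject_shipment ⊃ record_transcript). Since O(reject_shipment) holds, K gives O(record_transcript).
Premise 1 does not contribute to this derivation.
So O(record_transcript) follows.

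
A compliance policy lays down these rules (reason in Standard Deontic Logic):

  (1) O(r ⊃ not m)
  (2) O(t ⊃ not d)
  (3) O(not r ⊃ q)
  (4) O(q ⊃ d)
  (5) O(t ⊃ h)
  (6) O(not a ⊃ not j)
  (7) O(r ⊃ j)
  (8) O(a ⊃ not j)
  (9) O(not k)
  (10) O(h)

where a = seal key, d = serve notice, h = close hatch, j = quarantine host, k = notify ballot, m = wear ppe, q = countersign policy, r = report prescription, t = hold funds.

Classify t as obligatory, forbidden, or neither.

By case analysis on a: premise 8 gives O(a ⊃ not j) and premise 6 gives O(not a ⊃ not j), so O(not j) either way.
Premise 7 is O(r ⊃ j); contrapositively O(not j ⊃ not r). Since O(not j) holds, K gives O(not r).
From O(not r) and premise 3, O(not r ⊃ q), we obtain O(q).
Premise 4 is O(q ⊃ d); since O(q), deontic closure gives O(d).
The contrapositive of premise 2 (O(t ⊃ not d)) is O(d ⊃ not t), and O(d) is already established, so O(not t).
Premises 1, 5, 9, 10 do not contribute to this derivation.
Thus O(not t), which is F(t): t is forbidden.

Forbidden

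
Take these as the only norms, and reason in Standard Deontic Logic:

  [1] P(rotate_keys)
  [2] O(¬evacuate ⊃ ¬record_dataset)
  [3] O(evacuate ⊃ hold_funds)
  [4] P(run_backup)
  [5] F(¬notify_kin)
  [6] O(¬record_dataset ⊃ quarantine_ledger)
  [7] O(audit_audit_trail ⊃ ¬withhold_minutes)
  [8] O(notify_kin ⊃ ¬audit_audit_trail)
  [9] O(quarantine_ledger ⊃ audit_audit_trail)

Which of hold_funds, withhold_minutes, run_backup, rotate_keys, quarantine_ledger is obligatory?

Premise 5 is F(¬notify_kin), i.e. O(notify_kin).
Premise 8 is O(notify_kin ⊃ ¬audit_audit_trail); since O(notify_kin), deontic closure gives O(¬audit_audit_trail).
The contrapositive of premise 9 (O(quarantine_ledger ⊃ audit_audit_trail)) is O(¬audit_audit_trail ⊃ ¬quarantine_ledger), and O(¬audit_audit_trail) is already established, so O(¬quarantine_ledger).
The contrapositive of premise 6 (O(¬record_dataset ⊃ quarantine_ledger)) is O(¬quarantine_ledger ⊃ record_dataset), and O(¬quarantine_ledger) is already established, so O(record_dataset).
Premise 2, O(¬evacuate ⊃ ¬record_dataset), contraposes to O(record_dataset ⊃ evacuate); with O(record_dataset) we get O(evacuate).
Premise 3 is O(evacuate ⊃ hold_funds); since O(evacuate), deontic closure gives O(hold_funds).
So O(hold_funds) holds — hold_funds is obligatory. None of the other listed options is made obligatory by any chain of premises.

hold_funds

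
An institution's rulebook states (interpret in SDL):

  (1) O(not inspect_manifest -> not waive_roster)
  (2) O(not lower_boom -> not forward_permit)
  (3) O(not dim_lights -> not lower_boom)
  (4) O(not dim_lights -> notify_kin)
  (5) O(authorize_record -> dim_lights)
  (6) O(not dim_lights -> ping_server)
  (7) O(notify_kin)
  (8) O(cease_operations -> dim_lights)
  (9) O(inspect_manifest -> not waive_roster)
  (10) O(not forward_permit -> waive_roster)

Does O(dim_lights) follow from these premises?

Premises 1 and 9 are O(not inspect_manifest -> not waive_roster) and O(inspect_manifest -> not waive_roster); every ideal world satisfies not inspect_manifest or inspect_manifest, so in either case not waive_roster holds — hence O(not waive_roster).
Premise 10, O(not forward_permit -> waive_roster), contraposes to O(not waive_roster -> forward_permit); with O(not waive_roster) we get O(forward_permit).
Premise 2, O(not lower_boom -> not forward_permit), contraposes to O(forward_permit -> lower_boom); with O(forward_permit) we get O(lower_boom).
Premise 3, O(not dim_lights -> not lower_boom), contraposes to O(lower_boom -> dim_lights); with O(lower_boom) we get O(dim_lights).
Premises 4, 5, 6, 7, 8 do not contribute to this derivation.
So O(dim_lights) follows.

Yes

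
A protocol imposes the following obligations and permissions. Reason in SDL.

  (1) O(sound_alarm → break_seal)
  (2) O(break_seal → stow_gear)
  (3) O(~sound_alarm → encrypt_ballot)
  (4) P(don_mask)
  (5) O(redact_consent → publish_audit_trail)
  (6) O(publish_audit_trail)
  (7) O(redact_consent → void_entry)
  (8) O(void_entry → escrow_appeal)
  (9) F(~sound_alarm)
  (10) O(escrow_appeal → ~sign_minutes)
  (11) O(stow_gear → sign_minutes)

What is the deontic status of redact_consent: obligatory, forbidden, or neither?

Forbidden

Premise 9, F(~sound_alarm), is equivalent to O(sound_alarm).
With premise 1, O(sound_alarm → break_seal), the K-axiom yields O(break_seal).
Applying K to premise 2 (O(break_seal → stow_gear)) and O(break_seal) yields O(stow_gear).
From O(stow_gear) and premise 11, O(stow_gear → sign_minutes), we obtain O(sign_minutes).
The contrapositive of premise 10 (O(escrow_appeal → ~sign_minutes)) is O(sign_minutes → ~escrow_appeal), and O(sign_minutes) is already established, so O(~escrow_appeal).
The contrapositive of premise 8 (O(void_entry → escrow_appeal)) is O(~escrow_appeal → ~void_entry), and O(~escrow_appeal) is already established, so O(~void_entry).
The contrapositive of premise 7 (O(redact_consent → void_entry)) is O(~void_entry → ~redact_consent), and O(~void_entry) is already established, so O(~redact_consent).
Premises 3, 4, 5, 6 do not contribute to this derivation.
Thus O(~redact_consent), which is F(redact_consent): redact_consent is forbidden.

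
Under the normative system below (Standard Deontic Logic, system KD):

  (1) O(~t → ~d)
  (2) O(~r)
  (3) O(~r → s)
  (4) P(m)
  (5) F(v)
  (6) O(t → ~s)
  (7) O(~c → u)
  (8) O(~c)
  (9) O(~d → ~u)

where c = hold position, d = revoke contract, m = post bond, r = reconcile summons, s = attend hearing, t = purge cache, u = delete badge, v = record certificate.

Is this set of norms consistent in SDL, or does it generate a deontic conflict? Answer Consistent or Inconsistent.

Inconsistent

Premise 2 states O(~r) outright.
Applying K to premise 3 (O(~r → s)) and O(~r) yields O(s).
The contrapositive of premise 6 (O(t → ~s)) is O(s → ~t), and O(s) is already established, so O(~t).
Applying K to premise 1 (O(~t → ~d)) and O(~t) yields O(~d).
Premise 9 is O(~d → ~u); since O(~d), deontic closure gives O(~u).
Premise 7 is O(~c → u); contrapositively O(~u → c). Since O(~u) holds, K gives O(c).
However, premise 8 gives O(~c).
We now have both O(c) and O(~c) — c is simultaneously obligatory and forbidden, violating the D-axiom.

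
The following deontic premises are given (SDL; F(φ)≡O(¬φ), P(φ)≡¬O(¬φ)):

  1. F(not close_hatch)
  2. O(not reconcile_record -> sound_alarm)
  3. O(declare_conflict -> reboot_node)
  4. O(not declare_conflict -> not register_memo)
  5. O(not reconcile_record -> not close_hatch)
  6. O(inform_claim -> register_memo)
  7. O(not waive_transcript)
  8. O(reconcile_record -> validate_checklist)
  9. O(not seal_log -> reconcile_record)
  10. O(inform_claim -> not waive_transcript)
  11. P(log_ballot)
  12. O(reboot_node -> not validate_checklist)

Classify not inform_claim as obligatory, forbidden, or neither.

Obligatory

Premise 1, F(not close_hatch), is equivalent to O(close_hatch).
The contrapositive of premise 5 (O(not reconcile_record -> not close_hatch)) is O(close_hatch -> reconcile_record), and O(close_hatch) is already established, so O(reconcile_record).
From O(reconcile_record) and premise 8, O(reconcile_record -> validate_checklist), we obtain O(validate_checklist).
Premise 12, O(reboot_node -> not validate_checklist), contraposes to O(validate_checklist -> not reboot_node); with O(validate_checklist) we get O(not reboot_node).
The contrapositive of premise 3 (O(declare_conflict -> reboot_node)) is O(not reboot_node -> not declare_conflict), and O(not reboot_node) is already established, so O(not declare_conflict).
From O(not declare_conflict) and premise 4, O(not declare_conflict -> not register_memo), we obtain O(not register_memo).
Premise 6 is O(inform_claim -> register_memo); contrapositively O(not register_memo -> not inform_claim). Since O(not register_memo) holds, K gives O(not inform_claim).
Premises 2, 7, 9, 10, 11 do not contribute to this derivation.
Hence not inform_claim is obligatory.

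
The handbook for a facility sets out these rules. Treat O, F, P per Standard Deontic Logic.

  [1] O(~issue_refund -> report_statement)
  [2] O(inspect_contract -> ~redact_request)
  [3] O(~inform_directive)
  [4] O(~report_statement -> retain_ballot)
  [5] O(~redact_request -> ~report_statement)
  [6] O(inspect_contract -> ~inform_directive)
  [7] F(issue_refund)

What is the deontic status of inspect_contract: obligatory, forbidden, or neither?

Forbidden

Premise 7, F(issue_refund), is equivalent to O(~issue_refund).
Premise 1 is O(~issue_refund -> report_statement); since O(~issue_refund), deontic closure gives O(report_statement).
The contrapositive of premise 5 (O(~redact_request -> ~report_statement)) is O(report_statement -> redact_request), and O(report_statement) is already established, so O(redact_request).
Premise 2 is O(inspect_contract -> ~redact_request); contrapositively O(redact_request -> ~inspect_contract). Since O(redact_request) holds, K gives O(~inspect_contract).
Premises 3, 4, 6 do not contribute to this derivation.
Thus O(~inspect_contract), which is F(inspect_contract): inspect_contract is forbidden.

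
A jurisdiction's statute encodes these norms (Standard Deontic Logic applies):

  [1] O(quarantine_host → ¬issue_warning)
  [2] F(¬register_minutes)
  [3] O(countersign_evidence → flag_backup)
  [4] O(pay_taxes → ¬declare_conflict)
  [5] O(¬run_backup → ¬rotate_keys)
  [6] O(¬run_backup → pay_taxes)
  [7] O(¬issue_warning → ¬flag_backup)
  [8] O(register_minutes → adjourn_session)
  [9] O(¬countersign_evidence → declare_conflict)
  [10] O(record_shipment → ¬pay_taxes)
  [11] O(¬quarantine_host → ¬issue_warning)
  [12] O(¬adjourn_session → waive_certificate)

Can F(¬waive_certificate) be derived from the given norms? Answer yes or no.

Premise 12 is O(¬adjourn_session → waive_certificate), but O(¬adjourn_session) is not derivable from the premises, so it does not yield O(waive_certificate).
No other premise forces O(waive_certificate). An ideal world satisfying every premise can still have ¬waive_certificate true, so F(¬waive_certificate) is not derivable.

No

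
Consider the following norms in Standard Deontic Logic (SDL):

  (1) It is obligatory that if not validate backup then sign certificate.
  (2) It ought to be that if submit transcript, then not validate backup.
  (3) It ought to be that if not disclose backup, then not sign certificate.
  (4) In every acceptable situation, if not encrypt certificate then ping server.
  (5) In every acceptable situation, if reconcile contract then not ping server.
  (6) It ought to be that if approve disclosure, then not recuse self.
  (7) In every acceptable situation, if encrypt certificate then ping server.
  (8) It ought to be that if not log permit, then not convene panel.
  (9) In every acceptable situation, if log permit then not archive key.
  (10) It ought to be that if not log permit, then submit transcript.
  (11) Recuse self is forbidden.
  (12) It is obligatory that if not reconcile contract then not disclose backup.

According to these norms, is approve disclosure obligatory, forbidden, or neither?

Premise 6 is O(approve_disclosure → ¬recuse_self); even if O(¬recuse_self) held, inferring O(approve_disclosure) would be affirming the consequent — invalid.
No premise or chain of K-axiom applications forces O(approve_disclosure), and none forces O(¬approve_disclosure). So approve_disclosure is neither obligatory nor forbidden under these norms.

Neither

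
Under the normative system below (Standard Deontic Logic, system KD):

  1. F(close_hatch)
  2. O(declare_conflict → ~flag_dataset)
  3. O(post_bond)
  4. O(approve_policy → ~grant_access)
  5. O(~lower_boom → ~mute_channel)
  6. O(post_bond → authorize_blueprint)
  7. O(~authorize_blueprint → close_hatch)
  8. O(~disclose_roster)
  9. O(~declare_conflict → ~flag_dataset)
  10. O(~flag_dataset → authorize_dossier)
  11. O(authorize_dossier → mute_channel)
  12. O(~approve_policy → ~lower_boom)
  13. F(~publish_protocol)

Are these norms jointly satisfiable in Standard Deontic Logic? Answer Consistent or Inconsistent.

Premise 7 is O(~authorize_blueprint → close_hatch), but O(~authorize_blueprint) is not derivable from the premises, so it does not yield O(close_hatch).
So O(close_hatch) is not derivable, and the apparent clash with O(~close_hatch) does not arise.
A world satisfying every obligation exists (e.g. approve_policy=true, authorize_blueprint=true, authorize_dossier=true, close_hatch=false, declare_conflict=false, disclose_roster=false, flag_dataset=false, grant_access=false, lower_boom=true, mute_channel=true, post_bond=true, publish_protocol=true); no atom is both obligatory and forbidden, so the set is consistent.

Consistent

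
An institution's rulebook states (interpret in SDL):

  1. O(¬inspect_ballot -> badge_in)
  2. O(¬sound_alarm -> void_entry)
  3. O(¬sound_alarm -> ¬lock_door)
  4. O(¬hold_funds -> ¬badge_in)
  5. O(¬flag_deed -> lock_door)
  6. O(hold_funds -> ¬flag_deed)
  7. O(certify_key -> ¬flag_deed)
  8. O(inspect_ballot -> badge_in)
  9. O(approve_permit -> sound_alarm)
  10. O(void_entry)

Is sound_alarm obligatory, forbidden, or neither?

Premises 8 and 1 cover both cases: O(inspect_ballot -> badge_in) and O(¬inspect_ballot -> badge_in). Since inspect_ballot ∨ ¬inspect_ballot is a tautology, O(badge_in) follows.
Premise 4, O(¬hold_funds -> ¬badge_in), contraposes to O(badge_in -> hold_funds); with O(badge_in) we get O(hold_funds).
With premise 6, O(hold_funds -> ¬flag_deed), the K-axiom yields O(¬flag_deed).
Premise 5 is O(¬flag_deed -> lock_door); since O(¬flag_deed), deontic closure gives O(lock_door).
The contrapositive of premise 3 (O(¬sound_alarm -> ¬lock_door)) is O(lock_door -> sound_alarm), and O(lock_door) is already established, so O(sound_alarm).
Premises 2, 7, 9, 10 do not contribute to this derivation.
Hence sound_alarm is obligatory.

Obligatory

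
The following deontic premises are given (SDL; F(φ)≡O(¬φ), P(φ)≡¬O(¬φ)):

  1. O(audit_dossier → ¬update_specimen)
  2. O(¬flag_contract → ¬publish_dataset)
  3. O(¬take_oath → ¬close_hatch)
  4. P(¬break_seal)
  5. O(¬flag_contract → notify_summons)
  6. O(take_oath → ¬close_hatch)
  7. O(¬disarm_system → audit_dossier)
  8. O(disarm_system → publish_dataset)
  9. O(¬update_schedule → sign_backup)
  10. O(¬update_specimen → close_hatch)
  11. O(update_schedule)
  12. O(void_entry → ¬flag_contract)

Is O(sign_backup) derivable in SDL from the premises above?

No

Premise 9 is O(¬update_schedule → sign_backup), but O(¬update_schedule) is not derivable from the premises, so it does not yield O(sign_backup).
No other premise forces O(sign_backup). An ideal world satisfying every premise can still have sign_backup false, so O(sign_backup) is not derivable.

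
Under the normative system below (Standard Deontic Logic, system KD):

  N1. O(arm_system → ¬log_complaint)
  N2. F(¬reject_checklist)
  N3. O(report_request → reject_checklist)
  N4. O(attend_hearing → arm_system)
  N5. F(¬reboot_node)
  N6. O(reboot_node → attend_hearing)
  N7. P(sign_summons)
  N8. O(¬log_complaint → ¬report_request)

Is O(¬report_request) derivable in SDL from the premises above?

F(¬reboot_node) at premise 5 means O(reboot_node).
Applying K to premise 6 (O(reboot_node → attend_hearing)) and O(reboot_node) yields O(attend_hearing).
Premise 4 is O(attend_hearing → arm_system); since O(attend_hearing), deontic closure gives O(arm_system).
With premise 1, O(arm_system → ¬log_complaint), the K-axiom yields O(¬log_complaint).
Applying K to premise 8 (O(¬log_complaint → ¬report_request)) and O(¬log_complaint) yields O(¬report_request).
Premises 2, 3, 7 do not contribute to this derivation.
So O(¬report_request) follows.

Yes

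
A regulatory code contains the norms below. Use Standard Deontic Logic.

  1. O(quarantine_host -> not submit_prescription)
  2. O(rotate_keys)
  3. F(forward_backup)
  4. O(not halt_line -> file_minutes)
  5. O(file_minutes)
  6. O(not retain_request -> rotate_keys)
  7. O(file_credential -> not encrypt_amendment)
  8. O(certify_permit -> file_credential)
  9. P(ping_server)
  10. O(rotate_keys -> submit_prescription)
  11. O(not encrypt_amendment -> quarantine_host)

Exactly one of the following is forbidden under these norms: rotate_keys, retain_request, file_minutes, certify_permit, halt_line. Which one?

Premise 2 gives O(rotate_keys).
Applying K to premise 10 (O(rotate_keys -> submit_prescription)) and O(rotate_keys) yields O(submit_prescription).
Premise 1, O(quarantine_host -> not submit_prescription), contraposes to O(submit_prescription -> not quarantine_host); with O(submit_prescription) we get O(not quarantine_host).
Premise 11, O(not encrypt_amendment -> quarantine_host), contraposes to O(not quarantine_host -> encrypt_amendment); with O(not quarantine_host) we get O(encrypt_amendment).
Premise 7 is O(file_credential -> not encrypt_amendment); contrapositively O(encrypt_amendment -> not file_credential). Since O(encrypt_amendment) holds, K gives O(not file_credential).
Premise 8, O(certify_permit -> file_credential), contraposes to O(not file_credential -> not certify_permit); with O(not file_credential) we get O(not certify_permit).
So O(not certify_permit) holds, i.e. certify_permit is forbidden. None of the other listed options is forbidden under the premises.

certify_permit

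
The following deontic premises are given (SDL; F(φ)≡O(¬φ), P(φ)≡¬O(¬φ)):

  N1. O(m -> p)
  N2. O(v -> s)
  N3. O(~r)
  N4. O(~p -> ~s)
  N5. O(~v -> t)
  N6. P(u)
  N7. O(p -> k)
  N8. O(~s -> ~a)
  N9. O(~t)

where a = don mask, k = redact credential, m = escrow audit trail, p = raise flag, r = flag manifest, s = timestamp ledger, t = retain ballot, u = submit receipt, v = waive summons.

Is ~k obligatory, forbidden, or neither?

Premise 9 states O(~t) outright.
The contrapositive of premise 5 (O(~v -> t)) is O(~t -> v), and O(~t) is already established, so O(v).
Applying K to premise 2 (O(v -> s)) and O(v) yields O(s).
Premise 4, O(~p -> ~s), contraposes to O(s -> p); with O(s) we get O(p).
Applying K to premise 7 (O(p -> k)) and O(p) yields O(k).
Premises 1, 3, 6, 8 do not contribute to this derivation.
Thus O(k), which is F(~k): ~k is forbidden.

Forbidden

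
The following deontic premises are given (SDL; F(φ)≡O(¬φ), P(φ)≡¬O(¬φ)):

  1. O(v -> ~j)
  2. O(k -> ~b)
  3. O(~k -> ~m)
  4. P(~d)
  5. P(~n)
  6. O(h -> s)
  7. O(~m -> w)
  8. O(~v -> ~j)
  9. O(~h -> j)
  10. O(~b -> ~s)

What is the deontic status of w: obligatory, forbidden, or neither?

By case analysis on v: premise 1 gives O(v -> ~j) and premise 8 gives O(~v -> ~j), so O(~j) either way.
Premise 9, O(~h -> j), contraposes to O(~j -> h); with O(~j) we get O(h).
With premise 6, O(h -> s), the K-axiom yields O(s).
The contrapositive of premise 10 (O(~b -> ~s)) is O(s -> b), and O(s) is already established, so O(b).
Premise 2, O(k -> ~b), contraposes to O(b -> ~k); with O(b) we get O(~k).
From O(~k) and premise 3, O(~k -> ~m), we obtain O(~m).
With premise 7, O(~m -> w), the K-axiom yields O(w).
Premises 4, 5 do not contribute to this derivation.
Hence w is obligatory.

Obligatory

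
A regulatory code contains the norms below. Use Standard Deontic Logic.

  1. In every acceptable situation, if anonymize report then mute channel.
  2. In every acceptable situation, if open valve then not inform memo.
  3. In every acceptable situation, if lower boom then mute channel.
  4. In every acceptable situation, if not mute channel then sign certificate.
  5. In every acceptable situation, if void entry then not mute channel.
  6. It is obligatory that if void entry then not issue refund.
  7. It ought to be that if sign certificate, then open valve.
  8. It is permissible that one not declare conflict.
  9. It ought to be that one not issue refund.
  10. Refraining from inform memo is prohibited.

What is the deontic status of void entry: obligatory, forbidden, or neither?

F(¬inform_memo) at premise 10 means O(inform_memo).
Premise 2, O(open_valve → ¬inform_memo), contraposes to O(inform_memo → ¬open_valve); with O(inform_memo) we get O(¬open_valve).
The contrapositive of premise 7 (O(sign_certificate → open_valve)) is O(¬open_valve → ¬sign_certificate), and O(¬open_valve) is already established, so O(¬sign_certificate).
Premise 4 is O(¬mute_channel → sign_certificate); contrapositively O(¬sign_certificate → mute_channel). Since O(¬sign_certificate) holds, K gives O(mute_channel).
Premise 5 is O(void_entry → ¬mute_channel); contrapositively O(mute_channel → ¬void_entry). Since O(mute_channel) holds, K gives O(¬void_entry).
Premises 1, 3, 6, 8, 9 do not contribute to this derivation.
Thus O(¬void_entry), which is F(void_entry): void_entry is forbidden.

Forbidden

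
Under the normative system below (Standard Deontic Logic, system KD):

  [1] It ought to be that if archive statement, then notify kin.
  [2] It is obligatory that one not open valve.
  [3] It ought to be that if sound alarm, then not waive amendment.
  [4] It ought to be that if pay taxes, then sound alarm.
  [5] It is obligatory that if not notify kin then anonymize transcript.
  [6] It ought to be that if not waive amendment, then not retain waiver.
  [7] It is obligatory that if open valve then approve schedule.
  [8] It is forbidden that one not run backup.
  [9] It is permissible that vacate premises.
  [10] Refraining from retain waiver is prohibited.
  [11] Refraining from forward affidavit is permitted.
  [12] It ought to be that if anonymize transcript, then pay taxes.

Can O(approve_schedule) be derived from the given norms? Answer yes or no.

No

Premise 7 is O(open_valve → approve_schedule), but O(open_valve) is not derivable from the premises, so it does not yield O(approve_schedule).
No other premise forces O(approve_schedule). An ideal world satisfying every premise can still have approve_schedule false, so O(approve_schedule) is not derivable.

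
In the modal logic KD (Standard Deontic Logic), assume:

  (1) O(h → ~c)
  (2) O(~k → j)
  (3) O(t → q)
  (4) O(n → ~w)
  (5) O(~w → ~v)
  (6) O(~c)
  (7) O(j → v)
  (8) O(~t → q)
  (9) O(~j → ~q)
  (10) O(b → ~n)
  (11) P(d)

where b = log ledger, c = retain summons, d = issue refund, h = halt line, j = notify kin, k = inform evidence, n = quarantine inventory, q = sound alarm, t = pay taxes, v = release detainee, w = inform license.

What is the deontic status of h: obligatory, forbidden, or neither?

Premise 1 is O(h → ~c); even if O(~c) held, inferring O(h) would be affirming the consequent — invalid.
No premise or chain of K-axiom applications forces O(h), and none forces O(~h). So h is neither obligatory nor forbidden under these norms.

Neither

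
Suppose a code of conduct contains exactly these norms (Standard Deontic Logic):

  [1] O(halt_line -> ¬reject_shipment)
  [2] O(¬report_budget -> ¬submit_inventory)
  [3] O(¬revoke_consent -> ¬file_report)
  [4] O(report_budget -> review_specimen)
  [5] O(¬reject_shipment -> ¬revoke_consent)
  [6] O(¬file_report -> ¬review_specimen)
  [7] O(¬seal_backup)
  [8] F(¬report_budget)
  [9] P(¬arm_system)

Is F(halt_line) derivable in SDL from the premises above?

Yes

F(¬report_budget) at premise 8 means O(report_budget).
With premise 4, O(report_budget -> review_specimen), the K-axiom yields O(review_specimen).
Premise 6 is O(¬file_report -> ¬review_specimen); contrapositively O(review_specimen -> file_report). Since O(review_specimen) holds, K gives O(file_report).
Premise 3, O(¬revoke_consent -> ¬file_report), contraposes to O(file_report -> revoke_consent); with O(file_report) we get O(revoke_consent).
Premise 5, O(¬reject_shipment -> ¬revoke_consent), contraposes to O(revoke_consent -> reject_shipment); with O(revoke_consent) we get O(reject_shipment).
Premise 1 is O(halt_line -> ¬reject_shipment); contrapositively O(reject_shipment -> ¬halt_line). Since O(reject_shipment) holds, K gives O(¬halt_line).
Premises 2, 7, 9 do not contribute to this derivation.
So O(¬halt_line) holds, i.e. F(halt_line). The claim follows.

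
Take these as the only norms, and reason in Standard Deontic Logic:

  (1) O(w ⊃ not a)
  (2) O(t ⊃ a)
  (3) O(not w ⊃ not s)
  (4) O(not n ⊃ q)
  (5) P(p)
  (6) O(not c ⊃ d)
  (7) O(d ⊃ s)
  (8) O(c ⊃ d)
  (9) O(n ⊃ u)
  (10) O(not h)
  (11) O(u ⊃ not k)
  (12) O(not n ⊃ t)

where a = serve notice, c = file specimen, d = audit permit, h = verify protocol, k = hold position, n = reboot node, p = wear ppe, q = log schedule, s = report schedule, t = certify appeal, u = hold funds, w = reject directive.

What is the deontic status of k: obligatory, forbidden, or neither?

Forbidden

Premises 8 and 6 cover both cases: O(c ⊃ d) and O(not c ⊃ d). Since c ∨ not c is a tautology, O(d) follows.
With premise 7, O(d ⊃ s), the K-axiom yields O(s).
Premise 3 is O(not w ⊃ not s); contrapositively O(s ⊃ w). Since O(s) holds, K gives O(w).
With premise 1, O(w ⊃ not a), the K-axiom yields O(not a).
The contrapositive of premise 2 (O(t ⊃ a)) is O(not a ⊃ not t), and O(not a) is already established, so O(not t).
The contrapositive of premise 12 (O(not n ⊃ t)) is O(not t ⊃ n), and O(not t) is already established, so O(n).
With premise 9, O(n ⊃ u), the K-axiom yields O(u).
Applying K to premise 11 (O(u ⊃ not k)) and O(u) yields O(not k).
Premises 4, 5, 10 do not contribute to this derivation.
Thus O(not k), which is F(k): k is forbidden.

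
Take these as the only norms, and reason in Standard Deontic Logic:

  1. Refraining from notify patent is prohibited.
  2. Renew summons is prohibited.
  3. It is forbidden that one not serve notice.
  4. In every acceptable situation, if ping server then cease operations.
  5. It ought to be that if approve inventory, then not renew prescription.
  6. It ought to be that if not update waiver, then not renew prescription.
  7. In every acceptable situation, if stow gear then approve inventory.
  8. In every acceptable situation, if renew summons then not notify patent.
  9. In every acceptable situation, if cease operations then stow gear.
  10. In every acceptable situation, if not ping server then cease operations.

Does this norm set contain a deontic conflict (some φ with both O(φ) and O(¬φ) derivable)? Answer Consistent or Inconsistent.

Premise 8 is O(renew_summons → ¬notify_patent), but O(renew_summons) is not derivable from the premises, so it does not yield O(¬notify_patent).
So O(¬notify_patent) is not derivable, and the apparent clash with O(notify_patent) does not arise.
A world satisfying every obligation exists (e.g. approve_inventory=true, cease_operations=true, notify_patent=true, ping_server=false, renew_prescription=false, renew_summons=false, serve_notice=true, stow_gear=true, update_waiver=false); no atom is both obligatory and forbidden, so the set is consistent.

Consistent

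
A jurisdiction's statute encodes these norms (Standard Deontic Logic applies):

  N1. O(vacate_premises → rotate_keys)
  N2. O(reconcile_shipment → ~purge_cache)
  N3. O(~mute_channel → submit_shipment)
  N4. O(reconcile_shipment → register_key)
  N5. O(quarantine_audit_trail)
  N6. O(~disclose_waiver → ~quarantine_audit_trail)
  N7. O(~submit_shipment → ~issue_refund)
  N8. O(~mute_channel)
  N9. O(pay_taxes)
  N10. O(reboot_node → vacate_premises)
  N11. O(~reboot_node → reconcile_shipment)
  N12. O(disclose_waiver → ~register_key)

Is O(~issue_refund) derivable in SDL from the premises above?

Premise 7 is O(~submit_shipment → ~issue_refund), but O(~submit_shipment) is not derivable from the premises, so it does not yield O(~issue_refund).
No other premise forces O(~issue_refund). An ideal world satisfying every premise can still have ~issue_refund false, so O(~issue_refund) is not derivable.

No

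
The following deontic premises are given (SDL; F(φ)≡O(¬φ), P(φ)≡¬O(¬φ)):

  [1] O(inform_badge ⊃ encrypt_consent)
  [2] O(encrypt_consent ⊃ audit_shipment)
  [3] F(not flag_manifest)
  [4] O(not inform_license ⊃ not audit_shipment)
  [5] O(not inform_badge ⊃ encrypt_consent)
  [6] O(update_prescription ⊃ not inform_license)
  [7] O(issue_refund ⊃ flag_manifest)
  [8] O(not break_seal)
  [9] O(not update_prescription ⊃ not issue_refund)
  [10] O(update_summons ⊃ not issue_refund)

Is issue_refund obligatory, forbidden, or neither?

Premises 1 and 5 cover both cases: O(inform_badge ⊃ encrypt_consent) and O(not inform_badge ⊃ encrypt_consent). Since inform_badge ∨ not inform_badge is a tautology, O(encrypt_consent) follows.
Premise 2 is O(encrypt_consent ⊃ audit_shipment); since O(encrypt_consent), deontic closure gives O(audit_shipment).
Premise 4, O(not inform_license ⊃ not audit_shipment), contraposes to O(audit_shipment ⊃ inform_license); with O(audit_shipment) we get O(inform_license).
The contrapositive of premise 6 (O(update_prescription ⊃ not inform_license)) is O(inform_license ⊃ not update_prescription), and O(inform_license) is already established, so O(not update_prescription).
Applying K to premise 9 (O(not update_prescription ⊃ not issue_refund)) and O(not update_prescription) yields O(not issue_refund).
Premises 3, 7, 8, 10 do not contribute to this derivation.
Thus O(not issue_refund), which is F(issue_refund): issue_refund is forbidden.

Forbidden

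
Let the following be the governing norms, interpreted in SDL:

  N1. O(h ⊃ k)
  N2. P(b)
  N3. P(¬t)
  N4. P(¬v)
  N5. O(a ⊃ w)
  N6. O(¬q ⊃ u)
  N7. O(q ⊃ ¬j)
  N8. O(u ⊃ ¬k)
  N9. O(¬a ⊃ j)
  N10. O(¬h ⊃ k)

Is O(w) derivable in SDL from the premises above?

Premises 10 and 1 cover both cases: O(¬h ⊃ k) and O(h ⊃ k). Since ¬h ∨ h is a tautology, O(k) follows.
The contrapositive of premise 8 (O(u ⊃ ¬k)) is O(k ⊃ ¬u), and O(k) is already established, so O(¬u).
Premise 6, O(¬q ⊃ u), contraposes to O(¬u ⊃ q); with O(¬u) we get O(q).
With premise 7, O(q ⊃ ¬j), the K-axiom yields O(¬j).
Premise 9, O(¬a ⊃ j), contraposes to O(¬j ⊃ a); with O(¬j) we get O(a).
Premise 5 is O(a ⊃ w); since O(a), deontic closure gives O(w).
Premises 2, 3, 4 do not contribute to this derivation.
So O(w) follows.

Yes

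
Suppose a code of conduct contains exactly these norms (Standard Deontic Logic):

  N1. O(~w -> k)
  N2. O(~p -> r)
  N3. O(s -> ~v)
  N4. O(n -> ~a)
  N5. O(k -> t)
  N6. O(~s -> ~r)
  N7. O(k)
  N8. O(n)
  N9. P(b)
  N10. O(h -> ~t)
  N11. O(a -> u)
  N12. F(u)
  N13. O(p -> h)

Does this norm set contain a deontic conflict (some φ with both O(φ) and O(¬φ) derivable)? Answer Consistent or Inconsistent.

Premise 11 is O(a -> u), but O(a) is not derivable from the premises, so it does not yield O(u).
So O(u) is not derivable, and the apparent clash with O(~u) does not arise.
A world satisfying every obligation exists (e.g. a=false, b=false, h=false, k=true, n=true, p=false, r=true, s=true, t=true, u=false, v=false, w=false); no atom is both obligatory and forbidden, so the set is consistent.

Consistent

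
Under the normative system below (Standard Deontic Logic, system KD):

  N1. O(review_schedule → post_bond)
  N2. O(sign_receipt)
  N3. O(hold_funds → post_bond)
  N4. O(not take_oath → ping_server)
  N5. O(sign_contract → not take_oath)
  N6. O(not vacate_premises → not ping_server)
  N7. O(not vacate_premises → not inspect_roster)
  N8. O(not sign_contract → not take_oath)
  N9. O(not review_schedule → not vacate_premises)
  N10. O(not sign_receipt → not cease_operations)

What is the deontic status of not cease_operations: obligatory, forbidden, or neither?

Premise 10 is O(not sign_receipt → not cease_operations), but O(not sign_receipt) is not derivable from the premises, so it does not yield O(not cease_operations).
No premise or chain of K-axiom applications forces O(not cease_operations), and none forces O(cease_operations). So not cease_operations is neither obligatory nor forbidden under these norms.

Neither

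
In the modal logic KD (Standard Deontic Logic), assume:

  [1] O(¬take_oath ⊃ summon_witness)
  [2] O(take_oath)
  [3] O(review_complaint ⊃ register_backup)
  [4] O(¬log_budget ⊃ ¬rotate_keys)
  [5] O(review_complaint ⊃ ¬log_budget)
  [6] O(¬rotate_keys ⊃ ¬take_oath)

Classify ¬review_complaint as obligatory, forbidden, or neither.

From premise 2 we have O(take_oath).
The contrapositive of premise 6 (O(¬rotate_keys ⊃ ¬take_oath)) is O(take_oath ⊃ rotate_keys), and O(take_oath) is already established, so O(rotate_keys).
The contrapositive of premise 4 (O(¬log_budget ⊃ ¬rotate_keys)) is O(rotate_keys ⊃ log_budget), and O(rotate_keys) is already established, so O(log_budget).
The contrapositive of premise 5 (O(review_complaint ⊃ ¬log_budget)) is O(log_budget ⊃ ¬review_complaint), and O(log_budget) is already established, so O(¬review_complaint).
Premises 1, 3 do not contribute to this derivation.
Hence ¬review_complaint is obligatory.

Obligatory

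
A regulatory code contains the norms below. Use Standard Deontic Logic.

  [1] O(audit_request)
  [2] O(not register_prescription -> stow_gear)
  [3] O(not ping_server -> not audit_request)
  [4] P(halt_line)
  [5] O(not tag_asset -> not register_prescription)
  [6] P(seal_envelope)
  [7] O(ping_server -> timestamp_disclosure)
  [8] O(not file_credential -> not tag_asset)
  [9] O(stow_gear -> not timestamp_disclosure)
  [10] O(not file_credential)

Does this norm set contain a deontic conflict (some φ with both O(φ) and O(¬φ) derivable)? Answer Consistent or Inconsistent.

Inconsistent

Premise 1 states O(audit_request) outright.
Premise 3, O(not ping_server -> not audit_request), contraposes to O(audit_request -> ping_server); with O(audit_request) we get O(ping_server).
With premise 7, O(ping_server -> timestamp_disclosure), the K-axiom yields O(timestamp_disclosure).
The contrapositive of premise 9 (O(stow_gear -> not timestamp_disclosure)) is O(timestamp_disclosure -> not stow_gear), and O(timestamp_disclosure) is already established, so O(not stow_gear).
Premise 2, O(not register_prescription -> stow_gear), contraposes to O(not stow_gear -> register_prescription); with O(not stow_gear) we get O(register_prescription).
The contrapositive of premise 5 (O(not tag_asset -> not register_prescription)) is O(register_prescription -> tag_asset), and O(register_prescription) is already established, so O(tag_asset).
Premise 8 is O(not file_credential -> not tag_asset); contrapositively O(tag_asset -> file_credential). Since O(tag_asset) holds, K gives O(file_credential).
Yet premise 10 states O(not file_credential).
We now have both O(file_credential) and O(not file_credential) — file_credential is simultaneously obligatory and forbidden, violating the D-axiom.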